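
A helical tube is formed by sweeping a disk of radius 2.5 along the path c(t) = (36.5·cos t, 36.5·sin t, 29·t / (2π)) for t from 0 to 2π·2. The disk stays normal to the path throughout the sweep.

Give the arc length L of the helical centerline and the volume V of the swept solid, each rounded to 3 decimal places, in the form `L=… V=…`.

2πR = 2π·36.5 = 229.336264
per-turn = √(229.336264² + 29²) = √(52595.1219 + 841) = √53436.1219 = 231.162544
L = 2 × 231.162544 = 462.325088
V = π·2.5² × L = 19.634954 × 462.325088 = 9077.731884

L=462.325 V=9077.732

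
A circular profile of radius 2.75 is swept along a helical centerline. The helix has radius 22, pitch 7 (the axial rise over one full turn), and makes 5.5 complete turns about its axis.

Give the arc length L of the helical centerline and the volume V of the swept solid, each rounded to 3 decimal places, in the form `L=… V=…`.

L=761.240 V=18085.755

2πR = 2π·22 = 138.230077
per-turn = √(138.230077² + 7²) = √(19107.5541 + 49) = √19156.5541 = 138.407204
L = 5.5 × 138.407204 = 761.239622
V = π·2.75² × L = 23.758294 × 761.239622 = 18085.755082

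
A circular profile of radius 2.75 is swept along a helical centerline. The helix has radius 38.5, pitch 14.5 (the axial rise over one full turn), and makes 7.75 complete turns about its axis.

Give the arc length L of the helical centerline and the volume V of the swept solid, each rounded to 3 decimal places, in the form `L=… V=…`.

2πR = 2π·38.5 = 241.902634
per-turn = √(241.902634² + 14.5²) = √(58516.8845 + 210.25) = √58727.1345 = 242.336820
L = 7.75 × 242.336820 = 1878.110358
V = π·2.75² × L = 23.758294 × 1878.110358 = 44620.698873

L=1878.110 V=44620.699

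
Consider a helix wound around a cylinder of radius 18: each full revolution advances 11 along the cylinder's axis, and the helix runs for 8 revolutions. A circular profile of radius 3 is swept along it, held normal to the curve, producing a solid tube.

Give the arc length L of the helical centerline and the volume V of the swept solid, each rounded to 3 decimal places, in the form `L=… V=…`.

L=909.048 V=25702.730

2πR = 2π·18 = 113.097336
per-turn = √(113.097336² + 11²) = √(12791.0073 + 121) = √12912.0073 = 113.631014
L = 8 × 113.631014 = 909.048111
V = π·3² × L = 28.274334 × 909.048111 = 25702.729795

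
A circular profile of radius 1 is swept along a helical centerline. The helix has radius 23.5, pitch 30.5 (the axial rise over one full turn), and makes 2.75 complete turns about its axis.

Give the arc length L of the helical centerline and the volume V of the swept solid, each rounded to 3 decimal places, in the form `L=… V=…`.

2πR = 2π·23.5 = 147.654855
per-turn = √(147.654855² + 30.5²) = √(21801.9561 + 930.25) = √22732.2061 = 150.772034
L = 2.75 × 150.772034 = 414.623092
V = π·1² × L = 3.141593 × 414.623092 = 1302.576861

L=414.623 V=1302.577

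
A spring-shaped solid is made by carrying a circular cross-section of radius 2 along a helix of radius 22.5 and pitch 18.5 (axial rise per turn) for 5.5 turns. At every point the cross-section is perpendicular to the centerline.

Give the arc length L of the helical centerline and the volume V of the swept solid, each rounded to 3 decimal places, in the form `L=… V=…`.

2πR = 2π·22.5 = 141.371669
per-turn = √(141.371669² + 18.5²) = √(19985.9489 + 342.25) = √20328.1989 = 142.576993
L = 5.5 × 142.576993 = 784.173461
V = π·2² × L = 12.566371 × 784.173461 = 9854.214338

L=784.173 V=9854.214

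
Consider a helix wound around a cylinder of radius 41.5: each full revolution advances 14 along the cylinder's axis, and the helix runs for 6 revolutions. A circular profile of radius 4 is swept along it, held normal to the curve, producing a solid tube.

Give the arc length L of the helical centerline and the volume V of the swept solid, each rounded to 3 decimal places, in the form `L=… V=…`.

2πR = 2π·41.5 = 260.752190
per-turn = √(260.752190² + 14²) = √(67991.7047 + 196) = √68187.7047 = 261.127756
L = 6 × 261.127756 = 1566.766533
V = π·4² × L = 50.265482 × 1566.766533 = 78754.275695

L=1566.767 V=78754.276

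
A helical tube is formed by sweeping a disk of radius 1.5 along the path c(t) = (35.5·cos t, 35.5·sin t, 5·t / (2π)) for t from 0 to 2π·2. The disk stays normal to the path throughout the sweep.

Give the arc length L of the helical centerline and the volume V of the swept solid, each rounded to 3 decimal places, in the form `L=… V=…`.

L=446.218 V=3154.131

2πR = 2π·35.5 = 223.053078
per-turn = √(223.053078² + 5²) = √(49752.6758 + 25) = √49777.6758 = 223.109112
L = 2 × 223.109112 = 446.218224
V = π·1.5² × L = 7.068583 × 446.218224 = 3154.130760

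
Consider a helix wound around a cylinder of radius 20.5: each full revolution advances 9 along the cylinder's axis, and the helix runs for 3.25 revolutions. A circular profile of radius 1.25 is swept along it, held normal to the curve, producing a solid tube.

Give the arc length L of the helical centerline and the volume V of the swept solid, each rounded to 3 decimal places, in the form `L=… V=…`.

L=419.638 V=2059.893

2πR = 2π·20.5 = 128.805299
per-turn = √(128.805299² + 9²) = √(16590.8050 + 81) = √16671.8050 = 129.119344
L = 3.25 × 129.119344 = 419.637868
V = π·1.25² × L = 4.908739 × 419.637868 = 2059.892568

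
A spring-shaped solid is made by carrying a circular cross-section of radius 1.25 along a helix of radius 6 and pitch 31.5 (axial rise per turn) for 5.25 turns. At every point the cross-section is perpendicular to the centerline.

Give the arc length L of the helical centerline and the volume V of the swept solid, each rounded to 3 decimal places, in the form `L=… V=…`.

2πR = 2π·6 = 37.699112
per-turn = √(37.699112² + 31.5²) = √(1421.2230 + 992.25) = √2413.4730 = 49.127111
L = 5.25 × 49.127111 = 257.917333
V = π·1.25² × L = 4.908739 × 257.917333 = 1266.048746

L=257.917 V=1266.049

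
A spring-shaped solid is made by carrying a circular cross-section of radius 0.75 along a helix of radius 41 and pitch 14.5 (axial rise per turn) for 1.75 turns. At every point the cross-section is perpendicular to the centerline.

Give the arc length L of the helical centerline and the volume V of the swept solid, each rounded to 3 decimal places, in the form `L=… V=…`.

L=451.532 V=797.923

2πR = 2π·41 = 257.610598
per-turn = √(257.610598² + 14.5²) = √(66363.2200 + 210.25) = √66573.4700 = 258.018352
L = 1.75 × 258.018352 = 451.532116
V = π·0.75² × L = 1.767146 × 451.532116 = 797.923113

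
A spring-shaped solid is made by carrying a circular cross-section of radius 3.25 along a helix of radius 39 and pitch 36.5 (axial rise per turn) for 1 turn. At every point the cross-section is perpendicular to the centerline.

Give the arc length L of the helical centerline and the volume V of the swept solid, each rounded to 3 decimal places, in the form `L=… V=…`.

2πR = 2π·39 = 245.044227
per-turn = √(245.044227² + 36.5²) = √(60046.6732 + 1332.25) = √61378.9232 = 247.747701
L = 1 × 247.747701 = 247.747701
V = π·3.25² × L = 33.183072 × 247.747701 = 8221.029888

L=247.748 V=8221.030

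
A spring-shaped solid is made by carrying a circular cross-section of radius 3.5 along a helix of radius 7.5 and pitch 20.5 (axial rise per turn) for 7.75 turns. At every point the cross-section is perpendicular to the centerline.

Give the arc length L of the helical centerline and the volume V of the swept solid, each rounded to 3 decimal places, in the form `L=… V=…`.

2πR = 2π·7.5 = 47.123890
per-turn = √(47.123890² + 20.5²) = √(2220.6610 + 420.25) = √2640.9110 = 51.389795
L = 7.75 × 51.389795 = 398.270908
V = π·3.5² × L = 38.484510 × 398.270908 = 15327.260754

L=398.271 V=15327.261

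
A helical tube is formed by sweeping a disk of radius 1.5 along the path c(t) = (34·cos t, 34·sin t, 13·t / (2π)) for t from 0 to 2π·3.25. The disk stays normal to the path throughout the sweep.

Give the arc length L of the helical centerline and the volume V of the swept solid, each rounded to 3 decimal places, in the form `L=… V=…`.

L=695.576 V=4916.739

2πR = 2π·34 = 213.628300
per-turn = √(213.628300² + 13²) = √(45637.0508 + 169) = √45806.0508 = 214.023482
L = 3.25 × 214.023482 = 695.576316
V = π·1.5² × L = 7.068583 × 695.576316 = 4916.739248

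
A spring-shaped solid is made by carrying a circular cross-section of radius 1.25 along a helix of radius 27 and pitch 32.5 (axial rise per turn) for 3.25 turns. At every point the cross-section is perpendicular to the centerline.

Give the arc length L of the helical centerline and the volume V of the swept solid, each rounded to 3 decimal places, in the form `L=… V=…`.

2πR = 2π·27 = 169.646003
per-turn = √(169.646003² + 32.5²) = √(28779.7664 + 1056.25) = √29836.0164 = 172.731052
L = 3.25 × 172.731052 = 561.375920
V = π·1.25² × L = 4.908739 × 561.375920 = 2755.647604

L=561.376 V=2755.648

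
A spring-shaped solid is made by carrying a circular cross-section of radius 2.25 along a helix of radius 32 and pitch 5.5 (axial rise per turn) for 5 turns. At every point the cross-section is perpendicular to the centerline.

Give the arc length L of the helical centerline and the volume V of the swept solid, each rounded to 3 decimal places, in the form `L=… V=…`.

L=1005.686 V=15994.740

2πR = 2π·32 = 201.061930
per-turn = √(201.061930² + 5.5²) = √(40425.8996 + 30.25) = √40456.1496 = 201.137141
L = 5 × 201.137141 = 1005.685707
V = π·2.25² × L = 15.904313 × 1005.685707 = 15994.740067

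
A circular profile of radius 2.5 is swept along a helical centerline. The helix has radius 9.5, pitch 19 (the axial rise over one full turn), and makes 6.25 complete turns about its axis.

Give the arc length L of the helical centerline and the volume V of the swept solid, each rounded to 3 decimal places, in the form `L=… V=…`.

L=391.508 V=7687.239

2πR = 2π·9.5 = 59.690260
per-turn = √(59.690260² + 19²) = √(3562.9272 + 361) = √3923.9272 = 62.641258
L = 6.25 × 62.641258 = 391.507862
V = π·2.5² × L = 19.634954 × 391.507862 = 7687.238889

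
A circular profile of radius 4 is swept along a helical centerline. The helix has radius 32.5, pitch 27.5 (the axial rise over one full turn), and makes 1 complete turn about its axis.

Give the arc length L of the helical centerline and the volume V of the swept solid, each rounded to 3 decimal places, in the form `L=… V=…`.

2πR = 2π·32.5 = 204.203522
per-turn = √(204.203522² + 27.5²) = √(41699.0786 + 756.25) = √42455.3286 = 206.046909
L = 1 × 206.046909 = 206.046909
V = π·4² × L = 50.265482 × 206.046909 = 10357.047276

L=206.047 V=10357.047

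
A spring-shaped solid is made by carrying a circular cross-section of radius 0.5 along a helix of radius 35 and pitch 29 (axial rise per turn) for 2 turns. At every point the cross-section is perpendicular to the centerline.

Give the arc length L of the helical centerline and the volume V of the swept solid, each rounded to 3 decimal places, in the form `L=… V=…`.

2πR = 2π·35 = 219.911486
per-turn = √(219.911486² + 29²) = √(48361.0616 + 841) = √49202.0616 = 221.815377
L = 2 × 221.815377 = 443.630754
V = π·0.5² × L = 0.785398 × 443.630754 = 348.426780

L=443.631 V=348.427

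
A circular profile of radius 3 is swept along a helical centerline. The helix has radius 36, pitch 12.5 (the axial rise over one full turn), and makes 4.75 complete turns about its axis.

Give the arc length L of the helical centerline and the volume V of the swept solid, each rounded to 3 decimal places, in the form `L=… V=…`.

2πR = 2π·36 = 226.194671
per-turn = √(226.194671² + 12.5²) = √(51164.0292 + 156.25) = √51320.2792 = 226.539796
L = 4.75 × 226.539796 = 1076.064031
V = π·3² × L = 28.274334 × 1076.064031 = 30424.993704

L=1076.064 V=30424.994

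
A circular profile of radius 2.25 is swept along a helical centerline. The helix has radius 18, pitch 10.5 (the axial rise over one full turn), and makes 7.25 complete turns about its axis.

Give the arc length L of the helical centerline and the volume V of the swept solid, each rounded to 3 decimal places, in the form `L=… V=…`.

L=823.482 V=13096.913

2πR = 2π·18 = 113.097336
per-turn = √(113.097336² + 10.5²) = √(12791.0073 + 110.25) = √12901.2573 = 113.583702
L = 7.25 × 113.583702 = 823.481838
V = π·2.25² × L = 15.904313 × 823.481838 = 13096.912739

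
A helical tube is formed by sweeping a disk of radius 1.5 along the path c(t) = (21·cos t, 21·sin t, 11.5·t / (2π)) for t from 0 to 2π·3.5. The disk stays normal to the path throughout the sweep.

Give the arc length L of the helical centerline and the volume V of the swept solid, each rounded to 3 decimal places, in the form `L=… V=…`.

L=463.565 V=3276.747

2πR = 2π·21 = 131.946891
per-turn = √(131.946891² + 11.5²) = √(17409.9822 + 132.25) = √17542.2322 = 132.447092
L = 3.5 × 132.447092 = 463.564822
V = π·1.5² × L = 7.068583 × 463.564822 = 3276.746637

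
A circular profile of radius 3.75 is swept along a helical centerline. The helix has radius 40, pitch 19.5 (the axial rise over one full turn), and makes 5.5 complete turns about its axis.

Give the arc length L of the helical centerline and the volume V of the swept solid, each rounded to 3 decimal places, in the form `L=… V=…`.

2πR = 2π·40 = 251.327412
per-turn = √(251.327412² + 19.5²) = √(63165.4682 + 380.25) = √63545.7182 = 252.082761
L = 5.5 × 252.082761 = 1386.455183
V = π·3.75² × L = 44.178647 × 1386.455183 = 61251.713684

L=1386.455 V=61251.714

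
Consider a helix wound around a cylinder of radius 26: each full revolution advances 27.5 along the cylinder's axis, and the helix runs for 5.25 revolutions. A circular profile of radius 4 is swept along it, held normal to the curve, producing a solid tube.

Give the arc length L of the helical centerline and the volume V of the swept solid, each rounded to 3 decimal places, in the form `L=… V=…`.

2πR = 2π·26 = 163.362818
per-turn = √(163.362818² + 27.5²) = √(26687.4103 + 756.25) = √27443.6603 = 165.661282
L = 5.25 × 165.661282 = 869.721730
V = π·4² × L = 50.265482 × 869.721730 = 43716.982345

L=869.722 V=43716.982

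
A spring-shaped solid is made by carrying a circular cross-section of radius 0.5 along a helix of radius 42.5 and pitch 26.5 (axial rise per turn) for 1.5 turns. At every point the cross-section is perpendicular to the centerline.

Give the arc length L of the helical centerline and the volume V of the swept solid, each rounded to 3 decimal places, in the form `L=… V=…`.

2πR = 2π·42.5 = 267.035376
per-turn = √(267.035376² + 26.5²) = √(71307.8918 + 702.25) = √72010.1418 = 268.347055
L = 1.5 × 268.347055 = 402.520582
V = π·0.5² × L = 0.785398 × 402.520582 = 316.138926

L=402.521 V=316.139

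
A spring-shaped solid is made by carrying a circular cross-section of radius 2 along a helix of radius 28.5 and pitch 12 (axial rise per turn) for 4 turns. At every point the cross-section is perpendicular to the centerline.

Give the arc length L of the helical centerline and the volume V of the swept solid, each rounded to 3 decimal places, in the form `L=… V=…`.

2πR = 2π·28.5 = 179.070781
per-turn = √(179.070781² + 12²) = √(32066.3447 + 144) = √32210.3447 = 179.472407
L = 4 × 179.472407 = 717.889626
V = π·2² × L = 12.566371 × 717.889626 = 9021.267101

L=717.890 V=9021.267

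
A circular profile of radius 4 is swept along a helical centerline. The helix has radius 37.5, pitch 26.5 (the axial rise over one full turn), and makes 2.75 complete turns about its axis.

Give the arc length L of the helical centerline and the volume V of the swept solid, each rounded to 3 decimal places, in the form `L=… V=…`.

L=652.039 V=32775.041

2πR = 2π·37.5 = 235.619449
per-turn = √(235.619449² + 26.5²) = √(55516.5248 + 702.25) = √56218.7748 = 237.104987
L = 2.75 × 237.104987 = 652.038714
V = π·4² × L = 50.265482 × 652.038714 = 32775.040522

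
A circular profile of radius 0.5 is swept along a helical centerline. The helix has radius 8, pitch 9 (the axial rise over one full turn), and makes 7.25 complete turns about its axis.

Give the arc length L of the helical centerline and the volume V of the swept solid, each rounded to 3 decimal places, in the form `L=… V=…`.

L=370.220 V=290.770

2πR = 2π·8 = 50.265482
per-turn = √(50.265482² + 9²) = √(2526.6187 + 81) = √2607.6187 = 51.064848
L = 7.25 × 51.064848 = 370.220150
V = π·0.5² × L = 0.785398 × 370.220150 = 290.770226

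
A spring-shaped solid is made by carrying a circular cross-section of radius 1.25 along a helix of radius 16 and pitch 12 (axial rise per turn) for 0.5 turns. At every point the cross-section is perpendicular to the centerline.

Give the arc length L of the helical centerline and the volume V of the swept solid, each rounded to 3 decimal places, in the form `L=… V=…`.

L=50.622 V=248.492

2πR = 2π·16 = 100.530965
per-turn = √(100.530965² + 12²) = √(10106.4749 + 144) = √10250.4749 = 101.244629
L = 0.5 × 101.244629 = 50.622315
V = π·1.25² × L = 4.908739 × 50.622315 = 248.491705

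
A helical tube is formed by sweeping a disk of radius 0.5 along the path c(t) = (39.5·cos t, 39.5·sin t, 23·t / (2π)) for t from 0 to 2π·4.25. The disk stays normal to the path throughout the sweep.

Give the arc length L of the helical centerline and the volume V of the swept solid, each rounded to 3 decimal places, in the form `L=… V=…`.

2πR = 2π·39.5 = 248.185820
per-turn = √(248.185820² + 23²) = √(61596.2011 + 529) = √62125.2011 = 249.249275
L = 4.25 × 249.249275 = 1059.309419
V = π·0.5² × L = 0.785398 × 1059.309419 = 831.979672

L=1059.309 V=831.980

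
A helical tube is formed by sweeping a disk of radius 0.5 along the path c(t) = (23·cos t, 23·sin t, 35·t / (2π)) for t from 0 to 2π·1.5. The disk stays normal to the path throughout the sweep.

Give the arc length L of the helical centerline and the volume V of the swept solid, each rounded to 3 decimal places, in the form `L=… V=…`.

2πR = 2π·23 = 144.513262
per-turn = √(144.513262² + 35²) = √(20884.0829 + 1225) = √22109.0829 = 148.691233
L = 1.5 × 148.691233 = 223.036850
V = π·0.5² × L = 0.785398 × 223.036850 = 175.172733

L=223.037 V=175.173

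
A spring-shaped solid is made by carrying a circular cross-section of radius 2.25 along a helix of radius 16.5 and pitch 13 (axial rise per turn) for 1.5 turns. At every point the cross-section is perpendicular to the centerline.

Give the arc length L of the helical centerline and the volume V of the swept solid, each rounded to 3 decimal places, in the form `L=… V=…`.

L=156.727 V=2492.630

2πR = 2π·16.5 = 103.672558
per-turn = √(103.672558² + 13²) = √(10747.9992 + 169) = √10916.9992 = 104.484445
L = 1.5 × 104.484445 = 156.726667
V = π·2.25² × L = 15.904313 × 156.726667 = 2492.629939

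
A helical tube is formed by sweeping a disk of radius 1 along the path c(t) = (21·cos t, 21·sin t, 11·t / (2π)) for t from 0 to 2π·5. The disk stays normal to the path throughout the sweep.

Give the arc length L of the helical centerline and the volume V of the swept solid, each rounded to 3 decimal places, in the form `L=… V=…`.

L=662.023 V=2079.807

2πR = 2π·21 = 131.946891
per-turn = √(131.946891² + 11²) = √(17409.9822 + 121) = √17530.9822 = 132.404615
L = 5 × 132.404615 = 662.023077
V = π·1² × L = 3.141593 × 662.023077 = 2079.806834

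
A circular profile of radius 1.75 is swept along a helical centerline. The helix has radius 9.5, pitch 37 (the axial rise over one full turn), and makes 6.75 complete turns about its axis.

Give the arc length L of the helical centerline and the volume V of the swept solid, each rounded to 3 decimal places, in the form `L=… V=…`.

L=474.037 V=4560.769

2πR = 2π·9.5 = 59.690260
per-turn = √(59.690260² + 37²) = √(3562.9272 + 1369) = √4931.9272 = 70.227681
L = 6.75 × 70.227681 = 474.036847
V = π·1.75² × L = 9.621128 × 474.036847 = 4560.768948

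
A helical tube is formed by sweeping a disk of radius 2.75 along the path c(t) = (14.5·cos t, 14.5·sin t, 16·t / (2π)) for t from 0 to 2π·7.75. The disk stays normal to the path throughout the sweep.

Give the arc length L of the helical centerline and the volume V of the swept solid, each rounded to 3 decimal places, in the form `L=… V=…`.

2πR = 2π·14.5 = 91.106187
per-turn = √(91.106187² + 16²) = √(8300.3373 + 256) = √8556.3373 = 92.500472
L = 7.75 × 92.500472 = 716.878657
V = π·2.75² × L = 23.758294 × 716.878657 = 17031.814218

L=716.879 V=17031.814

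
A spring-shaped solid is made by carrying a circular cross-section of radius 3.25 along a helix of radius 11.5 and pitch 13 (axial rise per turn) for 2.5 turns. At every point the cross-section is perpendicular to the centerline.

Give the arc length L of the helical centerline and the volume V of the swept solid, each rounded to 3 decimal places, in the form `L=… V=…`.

2πR = 2π·11.5 = 72.256631
per-turn = √(72.256631² + 13²) = √(5221.0207 + 169) = √5390.0207 = 73.416761
L = 2.5 × 73.416761 = 183.541901
V = π·3.25² × L = 33.183072 × 183.541901 = 6090.484202

L=183.542 V=6090.484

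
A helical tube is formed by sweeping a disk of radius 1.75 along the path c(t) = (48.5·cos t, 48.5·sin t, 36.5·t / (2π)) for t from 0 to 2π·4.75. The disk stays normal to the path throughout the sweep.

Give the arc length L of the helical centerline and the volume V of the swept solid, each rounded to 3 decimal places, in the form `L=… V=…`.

L=1457.835 V=14026.016

2πR = 2π·48.5 = 304.734487
per-turn = √(304.734487² + 36.5²) = √(92863.1078 + 1332.25) = √94195.3578 = 306.912622
L = 4.75 × 306.912622 = 1457.834957
V = π·1.75² × L = 9.621128 × 1457.834957 = 14026.015993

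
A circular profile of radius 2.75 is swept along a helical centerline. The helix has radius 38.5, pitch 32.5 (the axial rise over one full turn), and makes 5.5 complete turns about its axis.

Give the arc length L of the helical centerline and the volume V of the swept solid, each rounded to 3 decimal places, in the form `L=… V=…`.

2πR = 2π·38.5 = 241.902634
per-turn = √(241.902634² + 32.5²) = √(58516.8845 + 1056.25) = √59573.1345 = 244.076083
L = 5.5 × 244.076083 = 1342.418459
V = π·2.75² × L = 23.758294 × 1342.418459 = 31893.573009

L=1342.418 V=31893.573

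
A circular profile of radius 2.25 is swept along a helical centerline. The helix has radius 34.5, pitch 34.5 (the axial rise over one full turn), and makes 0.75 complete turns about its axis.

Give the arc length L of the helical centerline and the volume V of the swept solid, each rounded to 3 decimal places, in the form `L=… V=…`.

L=164.624 V=2618.225

2πR = 2π·34.5 = 216.769893
per-turn = √(216.769893² + 34.5²) = √(46989.1866 + 1190.25) = √48179.4366 = 219.498147
L = 0.75 × 219.498147 = 164.623610
V = π·2.25² × L = 15.904313 × 164.623610 = 2618.225394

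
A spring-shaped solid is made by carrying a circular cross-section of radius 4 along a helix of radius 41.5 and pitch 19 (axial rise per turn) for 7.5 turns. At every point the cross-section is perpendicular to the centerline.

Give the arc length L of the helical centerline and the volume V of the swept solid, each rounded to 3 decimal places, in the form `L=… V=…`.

2πR = 2π·41.5 = 260.752190
per-turn = √(260.752190² + 19²) = √(67991.7047 + 361) = √68352.7047 = 261.443502
L = 7.5 × 261.443502 = 1960.826265
V = π·4² × L = 50.265482 × 1960.826265 = 98561.878212

L=1960.826 V=98561.878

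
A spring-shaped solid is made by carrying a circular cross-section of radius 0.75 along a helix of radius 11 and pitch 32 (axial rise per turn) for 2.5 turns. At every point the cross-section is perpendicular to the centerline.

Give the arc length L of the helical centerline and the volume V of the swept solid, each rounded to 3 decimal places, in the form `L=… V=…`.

2πR = 2π·11 = 69.115038
per-turn = √(69.115038² + 32²) = √(4776.8885 + 1024) = √5800.8885 = 76.163564
L = 2.5 × 76.163564 = 190.408911
V = π·0.75² × L = 1.767146 × 190.408911 = 336.480320

L=190.409 V=336.480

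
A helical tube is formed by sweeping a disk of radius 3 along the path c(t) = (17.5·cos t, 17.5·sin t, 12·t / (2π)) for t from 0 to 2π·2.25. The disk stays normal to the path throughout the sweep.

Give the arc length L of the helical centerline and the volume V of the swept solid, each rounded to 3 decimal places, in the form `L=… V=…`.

L=248.869 V=7036.616

2πR = 2π·17.5 = 109.955743
per-turn = √(109.955743² + 12²) = √(12090.2654 + 144) = √12234.2654 = 110.608614
L = 2.25 × 110.608614 = 248.869380
V = π·3² × L = 28.274334 × 248.869380 = 7036.615957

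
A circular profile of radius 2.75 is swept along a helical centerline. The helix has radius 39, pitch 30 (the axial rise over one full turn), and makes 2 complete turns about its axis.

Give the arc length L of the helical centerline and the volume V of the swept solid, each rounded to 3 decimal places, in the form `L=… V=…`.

L=493.748 V=11730.601

2πR = 2π·39 = 245.044227
per-turn = √(245.044227² + 30²) = √(60046.6732 + 900) = √60946.6732 = 246.873800
L = 2 × 246.873800 = 493.747600
V = π·2.75² × L = 23.758294 × 493.747600 = 11730.600866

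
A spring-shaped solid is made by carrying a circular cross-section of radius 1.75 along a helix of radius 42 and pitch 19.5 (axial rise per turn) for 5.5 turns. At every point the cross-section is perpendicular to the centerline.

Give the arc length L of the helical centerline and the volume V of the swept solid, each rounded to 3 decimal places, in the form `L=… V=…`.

2πR = 2π·42 = 263.893783
per-turn = √(263.893783² + 19.5²) = √(69639.9287 + 380.25) = √70020.1787 = 264.613262
L = 5.5 × 264.613262 = 1455.372943
V = π·1.75² × L = 9.621128 × 1455.372943 = 14002.328651

L=1455.373 V=14002.329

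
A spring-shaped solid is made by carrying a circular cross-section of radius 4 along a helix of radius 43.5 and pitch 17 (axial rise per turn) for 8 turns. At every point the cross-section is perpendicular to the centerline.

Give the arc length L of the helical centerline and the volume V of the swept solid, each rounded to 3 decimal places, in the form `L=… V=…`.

2πR = 2π·43.5 = 273.318561
per-turn = √(273.318561² + 17²) = √(74703.0357 + 289) = √74992.0357 = 273.846738
L = 8 × 273.846738 = 2190.773901
V = π·4² × L = 50.265482 × 2190.773901 = 110120.307092

L=2190.774 V=110120.307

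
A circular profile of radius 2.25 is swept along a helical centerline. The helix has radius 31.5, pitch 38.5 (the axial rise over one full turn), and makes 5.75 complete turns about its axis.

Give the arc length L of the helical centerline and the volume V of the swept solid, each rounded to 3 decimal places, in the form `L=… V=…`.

L=1159.373 V=18439.035

2πR = 2π·31.5 = 197.920337
per-turn = √(197.920337² + 38.5²) = √(39172.4599 + 1482.25) = √40654.7099 = 201.630131
L = 5.75 × 201.630131 = 1159.373255
V = π·2.25² × L = 15.904313 × 1159.373255 = 18439.034914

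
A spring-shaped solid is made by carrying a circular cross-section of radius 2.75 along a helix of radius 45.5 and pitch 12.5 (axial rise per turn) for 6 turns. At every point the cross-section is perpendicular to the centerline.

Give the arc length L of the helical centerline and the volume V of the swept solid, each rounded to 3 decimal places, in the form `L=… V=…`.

L=1716.948 V=40791.767

2πR = 2π·45.5 = 285.884931
per-turn = √(285.884931² + 12.5²) = √(81730.1940 + 156.25) = √81886.4440 = 286.158075
L = 6 × 286.158075 = 1716.948452
V = π·2.75² × L = 23.758294 × 1716.948452 = 40791.766857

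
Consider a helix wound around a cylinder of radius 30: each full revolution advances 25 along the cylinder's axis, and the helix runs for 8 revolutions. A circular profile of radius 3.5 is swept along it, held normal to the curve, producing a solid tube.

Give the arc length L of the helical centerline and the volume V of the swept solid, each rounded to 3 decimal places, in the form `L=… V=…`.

L=1521.170 V=58541.465

2πR = 2π·30 = 188.495559
per-turn = √(188.495559² + 25²) = √(35530.5758 + 625) = √36155.5758 = 190.146196
L = 8 × 190.146196 = 1521.169568
V = π·3.5² × L = 38.484510 × 1521.169568 = 58541.465454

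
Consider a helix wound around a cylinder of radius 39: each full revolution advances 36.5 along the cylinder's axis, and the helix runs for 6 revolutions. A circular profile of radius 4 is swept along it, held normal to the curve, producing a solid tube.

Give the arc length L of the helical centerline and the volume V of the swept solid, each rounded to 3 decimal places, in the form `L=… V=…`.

2πR = 2π·39 = 245.044227
per-turn = √(245.044227² + 36.5²) = √(60046.6732 + 1332.25) = √61378.9232 = 247.747701
L = 6 × 247.747701 = 1486.486204
V = π·4² × L = 50.265482 × 1486.486204 = 74718.946205

L=1486.486 V=74718.946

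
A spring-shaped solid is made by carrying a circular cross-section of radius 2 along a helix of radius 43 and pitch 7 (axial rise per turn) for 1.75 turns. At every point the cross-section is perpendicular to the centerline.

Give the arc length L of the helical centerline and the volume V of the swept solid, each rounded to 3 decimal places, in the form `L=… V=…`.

2πR = 2π·43 = 270.176968
per-turn = √(270.176968² + 7²) = √(72995.5942 + 49) = √73044.5942 = 270.267634
L = 1.75 × 270.267634 = 472.968360
V = π·2² × L = 12.566371 × 472.968360 = 5943.495701

L=472.968 V=5943.496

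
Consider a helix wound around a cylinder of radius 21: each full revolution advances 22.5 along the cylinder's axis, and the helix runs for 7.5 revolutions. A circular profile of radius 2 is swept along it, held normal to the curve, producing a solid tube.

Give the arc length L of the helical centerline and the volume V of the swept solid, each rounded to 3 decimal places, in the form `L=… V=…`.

L=1003.886 V=12615.210

2πR = 2π·21 = 131.946891
per-turn = √(131.946891² + 22.5²) = √(17409.9822 + 506.25) = √17916.2322 = 133.851530
L = 7.5 × 133.851530 = 1003.886477
V = π·2² × L = 12.566371 × 1003.886477 = 12615.209528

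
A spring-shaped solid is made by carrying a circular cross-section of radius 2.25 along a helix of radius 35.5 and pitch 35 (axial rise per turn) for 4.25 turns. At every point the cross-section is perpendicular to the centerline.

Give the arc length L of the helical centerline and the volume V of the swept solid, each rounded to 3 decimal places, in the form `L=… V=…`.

L=959.575 V=15261.382

2πR = 2π·35.5 = 223.053078
per-turn = √(223.053078² + 35²) = √(49752.6758 + 1225) = √50977.6758 = 225.782364
L = 4.25 × 225.782364 = 959.575046
V = π·2.25² × L = 15.904313 × 959.575046 = 15261.381695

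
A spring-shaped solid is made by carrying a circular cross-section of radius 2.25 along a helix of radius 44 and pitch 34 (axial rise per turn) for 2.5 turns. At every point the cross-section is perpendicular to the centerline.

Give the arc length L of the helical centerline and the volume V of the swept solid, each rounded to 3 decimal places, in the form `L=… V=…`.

2πR = 2π·44 = 276.460154
per-turn = √(276.460154² + 34²) = √(76430.2165 + 1156) = √77586.2165 = 278.543024
L = 2.5 × 278.543024 = 696.357561
V = π·2.25² × L = 15.904313 × 696.357561 = 11075.088480

L=696.358 V=11075.088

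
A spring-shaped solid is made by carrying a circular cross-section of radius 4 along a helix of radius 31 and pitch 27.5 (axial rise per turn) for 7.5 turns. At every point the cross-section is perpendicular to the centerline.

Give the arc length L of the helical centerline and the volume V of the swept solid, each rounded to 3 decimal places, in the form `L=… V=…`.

2πR = 2π·31 = 194.778745
per-turn = √(194.778745² + 27.5²) = √(37938.7593 + 756.25) = √38695.0093 = 196.710471
L = 7.5 × 196.710471 = 1475.328531
V = π·4² × L = 50.265482 × 1475.328531 = 74158.100390

L=1475.329 V=74158.100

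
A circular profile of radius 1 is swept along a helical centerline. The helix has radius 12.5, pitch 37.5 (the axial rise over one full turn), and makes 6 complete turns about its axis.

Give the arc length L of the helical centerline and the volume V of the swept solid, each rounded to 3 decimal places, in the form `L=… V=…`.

2πR = 2π·12.5 = 78.539816
per-turn = √(78.539816² + 37.5²) = √(6168.5028 + 1406.25) = √7574.7528 = 87.033056
L = 6 × 87.033056 = 522.198333
V = π·1² × L = 3.141593 × 522.198333 = 1640.534447

L=522.198 V=1640.534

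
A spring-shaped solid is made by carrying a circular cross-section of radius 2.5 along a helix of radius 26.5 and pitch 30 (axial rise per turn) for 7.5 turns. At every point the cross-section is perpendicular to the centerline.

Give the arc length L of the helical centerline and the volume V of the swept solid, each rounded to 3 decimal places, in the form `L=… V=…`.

2πR = 2π·26.5 = 166.504411
per-turn = √(166.504411² + 30²) = √(27723.7188 + 900) = √28623.7188 = 169.185457
L = 7.5 × 169.185457 = 1268.890925
V = π·2.5² × L = 19.634954 × 1268.890925 = 24914.615058

L=1268.891 V=24914.615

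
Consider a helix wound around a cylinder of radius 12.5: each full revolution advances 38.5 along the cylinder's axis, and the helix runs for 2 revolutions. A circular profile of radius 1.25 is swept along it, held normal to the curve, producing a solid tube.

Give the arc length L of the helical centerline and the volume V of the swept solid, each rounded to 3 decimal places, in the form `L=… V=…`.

L=174.937 V=858.721

2πR = 2π·12.5 = 78.539816
per-turn = √(78.539816² + 38.5²) = √(6168.5028 + 1482.25) = √7650.7528 = 87.468582
L = 2 × 87.468582 = 174.937163
V = π·1.25² × L = 4.908739 × 174.937163 = 858.720791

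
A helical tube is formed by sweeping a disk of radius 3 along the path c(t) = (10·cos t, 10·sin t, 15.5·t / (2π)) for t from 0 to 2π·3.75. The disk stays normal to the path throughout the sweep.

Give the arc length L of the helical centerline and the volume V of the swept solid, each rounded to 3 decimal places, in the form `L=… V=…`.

2πR = 2π·10 = 62.831853
per-turn = √(62.831853² + 15.5²) = √(3947.8418 + 240.25) = √4188.0918 = 64.715468
L = 3.75 × 64.715468 = 242.683004
V = π·3² × L = 28.274334 × 242.683004 = 6861.700280

L=242.683 V=6861.700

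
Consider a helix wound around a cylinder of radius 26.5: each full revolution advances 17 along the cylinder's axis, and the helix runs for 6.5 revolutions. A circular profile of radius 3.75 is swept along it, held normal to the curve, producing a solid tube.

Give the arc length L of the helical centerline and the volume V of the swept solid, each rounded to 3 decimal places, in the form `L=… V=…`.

2πR = 2π·26.5 = 166.504411
per-turn = √(166.504411² + 17²) = √(27723.7188 + 289) = √28012.7188 = 167.370006
L = 6.5 × 167.370006 = 1087.905036
V = π·3.75² × L = 44.178647 × 1087.905036 = 48062.172226

L=1087.905 V=48062.172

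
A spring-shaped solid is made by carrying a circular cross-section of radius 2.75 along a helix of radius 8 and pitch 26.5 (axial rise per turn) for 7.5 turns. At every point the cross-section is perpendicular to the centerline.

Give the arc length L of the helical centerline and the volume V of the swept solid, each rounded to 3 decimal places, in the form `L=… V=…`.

2πR = 2π·8 = 50.265482
per-turn = √(50.265482² + 26.5²) = √(2526.6187 + 702.25) = √3228.8687 = 56.823135
L = 7.5 × 56.823135 = 426.173516
V = π·2.75² × L = 23.758294 × 426.173516 = 10125.155881

L=426.174 V=10125.156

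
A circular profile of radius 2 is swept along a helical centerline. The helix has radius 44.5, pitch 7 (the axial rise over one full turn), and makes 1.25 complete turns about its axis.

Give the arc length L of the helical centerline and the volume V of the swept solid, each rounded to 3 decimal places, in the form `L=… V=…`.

2πR = 2π·44.5 = 279.601746
per-turn = √(279.601746² + 7²) = √(78177.1365 + 49) = √78226.1365 = 279.689357
L = 1.25 × 279.689357 = 349.611696
V = π·2² × L = 12.566371 × 349.611696 = 4393.350147

L=349.612 V=4393.350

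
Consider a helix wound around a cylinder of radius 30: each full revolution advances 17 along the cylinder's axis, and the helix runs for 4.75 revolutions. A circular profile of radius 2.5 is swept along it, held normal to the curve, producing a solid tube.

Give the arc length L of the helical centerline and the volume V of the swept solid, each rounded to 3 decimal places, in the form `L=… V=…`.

2πR = 2π·30 = 188.495559
per-turn = √(188.495559² + 17²) = √(35530.5758 + 289) = √35819.5758 = 189.260603
L = 4.75 × 189.260603 = 898.987864
V = π·2.5² × L = 19.634954 × 898.987864 = 17651.585436

L=898.988 V=17651.585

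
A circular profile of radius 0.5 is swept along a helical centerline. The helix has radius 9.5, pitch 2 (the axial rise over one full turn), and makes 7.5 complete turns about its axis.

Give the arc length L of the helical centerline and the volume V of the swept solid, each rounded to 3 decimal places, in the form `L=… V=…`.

L=447.928 V=351.802

2πR = 2π·9.5 = 59.690260
per-turn = √(59.690260² + 2²) = √(3562.9272 + 4) = √3566.9272 = 59.723757
L = 7.5 × 59.723757 = 447.928180
V = π·0.5² × L = 0.785398 × 447.928180 = 351.801970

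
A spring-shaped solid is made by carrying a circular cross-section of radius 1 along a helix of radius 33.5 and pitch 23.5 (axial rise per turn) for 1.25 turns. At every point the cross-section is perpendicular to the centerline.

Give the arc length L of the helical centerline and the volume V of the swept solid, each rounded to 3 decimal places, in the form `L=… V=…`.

L=264.743 V=831.715

2πR = 2π·33.5 = 210.486708
per-turn = √(210.486708² + 23.5²) = √(44304.6542 + 552.25) = √44856.9042 = 211.794486
L = 1.25 × 211.794486 = 264.743107
V = π·1² × L = 3.141593 × 264.743107 = 831.715000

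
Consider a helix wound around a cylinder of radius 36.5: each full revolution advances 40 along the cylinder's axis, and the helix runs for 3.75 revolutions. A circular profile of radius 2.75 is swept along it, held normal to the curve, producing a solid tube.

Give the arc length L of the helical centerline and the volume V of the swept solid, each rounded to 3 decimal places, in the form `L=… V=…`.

2πR = 2π·36.5 = 229.336264
per-turn = √(229.336264² + 40²) = √(52595.1219 + 1600) = √54195.1219 = 232.798458
L = 3.75 × 232.798458 = 872.994216
V = π·2.75² × L = 23.758294 × 872.994216 = 20740.853629

L=872.994 V=20740.854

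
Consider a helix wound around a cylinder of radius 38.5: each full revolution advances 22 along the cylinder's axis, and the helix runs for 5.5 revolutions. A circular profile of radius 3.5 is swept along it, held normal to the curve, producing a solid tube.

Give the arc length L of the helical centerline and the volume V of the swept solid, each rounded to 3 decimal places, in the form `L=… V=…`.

L=1335.955 V=51413.588

2πR = 2π·38.5 = 241.902634
per-turn = √(241.902634² + 22²) = √(58516.8845 + 484) = √59000.8845 = 242.900977
L = 5.5 × 242.900977 = 1335.955372
V = π·3.5² × L = 38.484510 × 1335.955372 = 51413.587882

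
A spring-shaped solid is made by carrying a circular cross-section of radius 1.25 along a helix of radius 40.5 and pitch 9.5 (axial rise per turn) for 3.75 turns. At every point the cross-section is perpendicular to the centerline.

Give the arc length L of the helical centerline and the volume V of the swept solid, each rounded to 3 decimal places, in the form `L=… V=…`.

2πR = 2π·40.5 = 254.469005
per-turn = √(254.469005² + 9.5²) = √(64754.4745 + 90.25) = √64844.7245 = 254.646273
L = 3.75 × 254.646273 = 954.923525
V = π·1.25² × L = 4.908739 × 954.923525 = 4687.469890

L=954.924 V=4687.470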